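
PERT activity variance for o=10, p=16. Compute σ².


σ² = ((p - o) / 6)² = (p - o)² / 36
= (16 - 10)² / 36
= 6² / 36
= 36 / 36
= 1.0000


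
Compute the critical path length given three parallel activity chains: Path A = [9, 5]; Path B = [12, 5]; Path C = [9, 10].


Path A: 9 + 5 = 14
Path B: 12 + 5 = 17
Path C: 9 + 10 = 19
Critical path = longest = max(14, 17, 19)
= 19 (Path C)


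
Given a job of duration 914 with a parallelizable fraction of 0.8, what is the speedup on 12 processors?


Amdahl's law: T_p = T × ((1-p) + p/N)
= 914 × ((1-0.8) + 0.8/12)
= 914 × (0.20 + 0.0667)
= 914 × 0.2667
= 243.73
Speedup = 914/243.73
= 3.75×


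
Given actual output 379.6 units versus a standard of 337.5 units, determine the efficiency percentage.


Efficiency = (actual / standard) × 100
= (379.6 / 337.5) × 100
= 112.5%


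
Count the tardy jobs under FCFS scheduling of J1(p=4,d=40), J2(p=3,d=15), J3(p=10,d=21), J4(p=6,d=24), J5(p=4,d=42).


Completion vs due date:
  J1: C=4, d=40 → on time
  J2: C=7, d=15 → on time
  J3: C=17, d=21 → on time
  J4: C=23, d=24 → on time
  J5: C=27, d=42 → on time
Tardy jobs: none
Count = 0


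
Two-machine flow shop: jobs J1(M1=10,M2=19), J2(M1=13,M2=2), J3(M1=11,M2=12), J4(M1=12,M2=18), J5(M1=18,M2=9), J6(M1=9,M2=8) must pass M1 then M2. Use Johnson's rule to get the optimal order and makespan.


Johnson's rule:
Group 1 (M1≤M2, sort by M1): ['J1', 'J3', 'J4']
Group 2 (M1>M2, sort desc M2): ['J5', 'J6', 'J2']
Sequence: J1 → J3 → J4 → J5 → J6 → J2
Makespan calculation:
  J1: M1 done=10, M2 done=29
  J3: M1 done=21, M2 done=41
  J4: M1 done=33, M2 done=59
  J5: M1 done=51, M2 done=68
  J6: M1 done=60, M2 done=76
  J2: M1 done=73, M2 done=78
= Sequence: J1 → J3 → J4 → J5 → J6 → J2, Makespan: 78


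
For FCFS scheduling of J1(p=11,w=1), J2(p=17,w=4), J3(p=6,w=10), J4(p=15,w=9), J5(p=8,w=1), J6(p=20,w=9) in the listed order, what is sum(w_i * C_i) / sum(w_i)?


Completion times:
  J1: C=11, w×C=1×11=11
  J2: C=28, w×C=4×28=112
  J3: C=34, w×C=10×34=340
  J4: C=49, w×C=9×49=441
  J5: C=57, w×C=1×57=57
  J6: C=77, w×C=9×77=693
Sum w×C = 1654
Sum w = 34
Weighted avg = 1654/34
= 48.65


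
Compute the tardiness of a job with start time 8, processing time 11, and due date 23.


Completion = start + processing = 8 + 11 = 19
Tardiness = max(0, C - d) = max(0, 19 - 23)
= max(0, -4)
= 0


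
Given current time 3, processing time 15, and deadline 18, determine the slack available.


Slack = due - current_time - processing
= 18 - 3 - 15
= 0


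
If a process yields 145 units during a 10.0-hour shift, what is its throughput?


Throughput = units / time
= 145 / 10.0
= 14.5 units/hour


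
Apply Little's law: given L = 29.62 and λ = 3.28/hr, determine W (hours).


Little's law: L = λW → W = L / λ
= 29.62 / 3.28
= 9.03 hours


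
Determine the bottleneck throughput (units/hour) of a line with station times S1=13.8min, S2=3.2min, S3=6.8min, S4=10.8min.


Bottleneck = longest station time
Station times: [13.8, 3.2, 6.8, 10.8]
Max = 13.8 min
Rate = 60 / 13.8
= 4.35 units/hour (bottleneck: 13.8min)


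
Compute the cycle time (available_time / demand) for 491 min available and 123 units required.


Cycle time = available time / demand
= 491 / 123
= 3.99 min/unit


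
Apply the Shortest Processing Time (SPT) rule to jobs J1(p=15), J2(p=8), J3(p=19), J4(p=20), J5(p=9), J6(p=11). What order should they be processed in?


SPT: sort by shortest processing time
  J2: p=8
  J5: p=9
  J6: p=11
  J1: p=15
  J3: p=19
  J4: p=20
Order: J2 → J5 → J6 → J1 → J3 → J4


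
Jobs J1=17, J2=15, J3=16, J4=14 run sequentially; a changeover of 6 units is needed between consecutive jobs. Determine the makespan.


Makespan = Σ processing + (n-1) × setup
= (17 + 15 + 16 + 14) + (4-1)×6
= 62 + 18
= 80 time units


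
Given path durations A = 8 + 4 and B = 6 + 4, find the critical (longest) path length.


Path A: 8 + 4 = 12
Path B: 6 + 4 = 10
Critical path = longest = max(12, 10)
= 12 (Path A)


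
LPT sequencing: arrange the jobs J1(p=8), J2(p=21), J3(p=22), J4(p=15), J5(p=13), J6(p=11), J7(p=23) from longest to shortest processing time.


LPT: sort by longest processing time first
  J7: p=23
  J3: p=22
  J2: p=21
  J4: p=15
  J5: p=13
  J6: p=11
  J1: p=8
Order: J7 → J3 → J2 → J4 → J5 → J6 → J1


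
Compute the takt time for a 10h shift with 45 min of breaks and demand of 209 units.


Available = 10×60 - 45 = 555 min
Takt time = 555 / 209
= 2.66 min/unit


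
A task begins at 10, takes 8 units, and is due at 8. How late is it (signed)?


Completion = 10 + 8 = 18
Lateness = C - d = 18 - 8
= 10


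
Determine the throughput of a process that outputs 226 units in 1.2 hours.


Throughput = units / time
= 226 / 1.2
= 188.3 units/hour


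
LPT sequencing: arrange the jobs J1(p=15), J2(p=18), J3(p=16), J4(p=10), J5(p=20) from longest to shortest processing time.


LPT: sort by longest processing time first
  J5: p=20
  J2: p=18
  J3: p=16
  J1: p=15
  J4: p=10
Order: J5 → J2 → J3 → J1 → J4


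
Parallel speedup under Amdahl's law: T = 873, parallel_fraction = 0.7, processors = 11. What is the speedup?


Amdahl's law: T_p = T × ((1-p) + p/N)
= 873 × ((1-0.7) + 0.7/11)
= 873 × (0.30 + 0.0636)
= 873 × 0.3636
= 317.45
Speedup = 873/317.45
= 2.75×


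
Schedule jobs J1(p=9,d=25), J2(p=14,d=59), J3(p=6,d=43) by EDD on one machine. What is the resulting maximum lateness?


EDD order: J1 → J3 → J2
Completion and lateness:
  J1: C=9, d=25, L=9-25=-16
  J3: C=15, d=43, L=15-43=-28
  J2: C=29, d=59, L=29-59=-30
Lmax = max(-16, -28, -30)
= -16


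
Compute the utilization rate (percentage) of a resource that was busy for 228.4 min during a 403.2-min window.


Utilization = busy / total × 100
= 228.4 / 403.2 × 100
= 56.6%


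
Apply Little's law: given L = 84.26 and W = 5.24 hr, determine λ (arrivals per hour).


Little's law: L = λW → λ = L / W
= 84.26 / 5.24
= 16.08 per hour


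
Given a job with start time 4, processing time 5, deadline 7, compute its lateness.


Completion = 4 + 5 = 9
Lateness = C - d = 9 - 7
= 2


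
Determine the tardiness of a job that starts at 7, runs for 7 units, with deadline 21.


Completion = start + processing = 7 + 7 = 14
Tardiness = max(0, C - d) = max(0, 14 - 21)
= max(0, -7)
= 0


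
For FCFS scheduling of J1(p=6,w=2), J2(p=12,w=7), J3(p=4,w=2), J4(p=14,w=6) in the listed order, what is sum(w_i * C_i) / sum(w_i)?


Completion times:
  J1: C=6, w×C=2×6=12
  J2: C=18, w×C=7×18=126
  J3: C=22, w×C=2×22=44
  J4: C=36, w×C=6×36=216
Sum w×C = 398
Sum w = 17
Weighted avg = 398/17
= 23.41


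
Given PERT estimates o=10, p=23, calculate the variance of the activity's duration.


σ² = ((p - o) / 6)² = (p - o)² / 36
= (23 - 10)² / 36
= 13² / 36
= 169 / 36
= 4.6944


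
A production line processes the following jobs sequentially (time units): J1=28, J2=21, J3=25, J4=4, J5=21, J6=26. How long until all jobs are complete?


Sequential makespan: sum all processing times
= 28 + 21 + 25 + 4 + 21 + 26
= 125 time units


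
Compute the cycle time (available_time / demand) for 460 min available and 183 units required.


Cycle time = available time / demand
= 460 / 183
= 2.51 min/unit


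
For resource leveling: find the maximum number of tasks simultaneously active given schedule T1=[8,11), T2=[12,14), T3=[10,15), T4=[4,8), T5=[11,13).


Check each time point for overlaps:
  t=12: 3 tasks active (T2, T3, T5)
Max concurrent = 3


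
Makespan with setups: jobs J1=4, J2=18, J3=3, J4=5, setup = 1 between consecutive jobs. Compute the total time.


Makespan = Σ processing + (n-1) × setup
= (4 + 18 + 3 + 5) + (4-1)×1
= 30 + 3
= 33 time units


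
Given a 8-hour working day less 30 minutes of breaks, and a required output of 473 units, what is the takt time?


Available = 8×60 - 30 = 450 min
Takt time = 450 / 473
= 0.95 min/unit


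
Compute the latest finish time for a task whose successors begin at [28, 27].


LF = min of all successor start times
Successors start at: [28, 27]
LF = min(28, 27)
= 27


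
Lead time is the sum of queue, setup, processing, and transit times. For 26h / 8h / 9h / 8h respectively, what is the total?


Lead time = queue + setup + processing + transit
= 26 + 8 + 9 + 8
= 51 hours


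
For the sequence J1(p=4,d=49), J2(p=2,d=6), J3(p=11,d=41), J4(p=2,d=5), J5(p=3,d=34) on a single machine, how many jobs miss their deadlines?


Completion vs due date:
  J1: C=4, d=49 → on time
  J2: C=6, d=6 → on time
  J3: C=17, d=41 → on time
  J4: C=19, d=5 → TARDY
  J5: C=22, d=34 → on time
Tardy jobs: J4
Count = 1


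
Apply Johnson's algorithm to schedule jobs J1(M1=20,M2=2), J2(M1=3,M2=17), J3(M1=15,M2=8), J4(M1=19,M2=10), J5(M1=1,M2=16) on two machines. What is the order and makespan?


Johnson's rule:
Group 1 (M1≤M2, sort by M1): ['J5', 'J2']
Group 2 (M1>M2, sort desc M2): ['J4', 'J3', 'J1']
Sequence: J5 → J2 → J4 → J3 → J1
Makespan calculation:
  J5: M1 done=1, M2 done=17
  J2: M1 done=4, M2 done=34
  J4: M1 done=23, M2 done=44
  J3: M1 done=38, M2 done=52
  J1: M1 done=58, M2 done=60
= Sequence: J5 → J2 → J4 → J3 → J1, Makespan: 60


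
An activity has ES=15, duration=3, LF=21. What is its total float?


EF = ES + duration = 15 + 3 = 18
LS = LF - duration = 21 - 3 = 18
Total Float = LF - EF = 21 - 18
(or LS - ES = 18 - 15)
= 3


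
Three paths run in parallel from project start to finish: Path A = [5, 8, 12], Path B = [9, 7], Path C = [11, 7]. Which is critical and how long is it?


Path A: 5 + 8 + 12 = 25
Path B: 9 + 7 = 16
Path C: 11 + 7 = 18
Critical path = longest = max(25, 16, 18)
= 25 (Path A)


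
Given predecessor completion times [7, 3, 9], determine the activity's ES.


ES = max of all predecessor completion times
Predecessors: [7, 3, 9]
ES = max(7, 3, 9)
= 9


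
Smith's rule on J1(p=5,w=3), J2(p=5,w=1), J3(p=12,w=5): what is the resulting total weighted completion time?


WSPT order (by p/w): J1 → J3 → J2
  J1: C=5, w·C=3×5=15
  J3: C=17, w·C=5×17=85
  J2: C=22, w·C=1×22=22
Σ w·C = 122
= 122


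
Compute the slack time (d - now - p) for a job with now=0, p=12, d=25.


Slack = due - current_time - processing
= 25 - 0 - 12
= 13


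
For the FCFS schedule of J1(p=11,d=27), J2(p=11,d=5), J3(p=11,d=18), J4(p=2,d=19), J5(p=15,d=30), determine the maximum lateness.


Lateness per job (L = C - d):
  J1: C=11, d=27, L=-16
  J2: C=22, d=5, L=17
  J3: C=33, d=18, L=15
  J4: C=35, d=19, L=16
  J5: C=50, d=30, L=20
Lmax = max(-16, 17, 15, 16, 20)
= 20


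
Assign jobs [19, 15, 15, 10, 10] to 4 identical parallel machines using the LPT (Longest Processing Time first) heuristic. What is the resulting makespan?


Jobs (LPT sorted): [19, 15, 15, 10, 10]
Machines: 4
  J=19 → Machine 1 (load: 0+19=19)
  J=15 → Machine 2 (load: 0+15=15)
  J=15 → Machine 3 (load: 0+15=15)
  J=10 → Machine 4 (load: 0+10=10)
  J=10 → Machine 4 (load: 10+10=20)
Machine loads: [19, 15, 15, 20]
Makespan = max = 20 time units


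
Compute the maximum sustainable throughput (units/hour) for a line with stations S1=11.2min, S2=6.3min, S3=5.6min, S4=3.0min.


Bottleneck = longest station time
Station times: [11.2, 6.3, 5.6, 3.0]
Max = 11.2 min
Rate = 60 / 11.2
= 5.36 units/hour (bottleneck: 11.2min)


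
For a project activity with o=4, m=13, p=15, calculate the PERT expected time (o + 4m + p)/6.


te = (o + 4m + p) / 6
= (4 + 4×13 + 15) / 6
= (4 + 52 + 15) / 6
= 71 / 6
= 11.83


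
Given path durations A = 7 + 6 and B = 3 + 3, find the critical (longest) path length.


Path A: 7 + 6 = 13
Path B: 3 + 3 = 6
Critical path = longest = max(13, 6)
= 13 (Path A)


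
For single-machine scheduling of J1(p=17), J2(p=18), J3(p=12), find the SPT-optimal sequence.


SPT: sort by shortest processing time
  J3: p=12
  J1: p=17
  J2: p=18
Order: J3 → J1 → J2


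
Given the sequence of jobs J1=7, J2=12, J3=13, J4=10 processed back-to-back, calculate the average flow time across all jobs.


Completion times:
  J1: completes at 7
  J2: completes at 19
  J3: completes at 32
  J4: completes at 42
Sum = 100
Average = 100/4
= 25.00


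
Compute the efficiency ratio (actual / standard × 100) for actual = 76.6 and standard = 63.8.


Efficiency = (actual / standard) × 100
= (76.6 / 63.8) × 100
= 120.1%


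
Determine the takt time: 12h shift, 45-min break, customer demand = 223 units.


Available = 12×60 - 45 = 675 min
Takt time = 675 / 223
= 3.03 min/unit


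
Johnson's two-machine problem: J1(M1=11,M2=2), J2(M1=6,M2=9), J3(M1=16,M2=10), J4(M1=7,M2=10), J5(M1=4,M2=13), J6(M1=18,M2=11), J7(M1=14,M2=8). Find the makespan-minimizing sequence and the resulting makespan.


Johnson's rule:
Group 1 (M1≤M2, sort by M1): ['J5', 'J2', 'J4']
Group 2 (M1>M2, sort desc M2): ['J6', 'J3', 'J7', 'J1']
Sequence: J5 → J2 → J4 → J6 → J3 → J7 → J1
Makespan calculation:
  J5: M1 done=4, M2 done=17
  J2: M1 done=10, M2 done=26
  J4: M1 done=17, M2 done=36
  J6: M1 done=35, M2 done=47
  J3: M1 done=51, M2 done=61
  J7: M1 done=65, M2 done=73
  J1: M1 done=76, M2 done=78
= Sequence: J5 → J2 → J4 → J6 → J3 → J7 → J1, Makespan: 78


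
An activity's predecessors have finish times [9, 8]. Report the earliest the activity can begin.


ES = max of all predecessor completion times
Predecessors: [9, 8]
ES = max(9, 8)
= 9


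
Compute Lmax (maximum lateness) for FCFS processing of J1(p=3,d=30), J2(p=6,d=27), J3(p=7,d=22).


Lateness per job (L = C - d):
  J1: C=3, d=30, L=-27
  J2: C=9, d=27, L=-18
  J3: C=16, d=22, L=-6
Lmax = max(-27, -18, -6)
= -6


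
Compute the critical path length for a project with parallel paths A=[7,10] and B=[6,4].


Path A: 7 + 10 = 17
Path B: 6 + 4 = 10
Critical path = longest = max(17, 10)
= 17 (Path A)


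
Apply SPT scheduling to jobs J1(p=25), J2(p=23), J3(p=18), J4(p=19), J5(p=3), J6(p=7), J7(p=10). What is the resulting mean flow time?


SPT order: J5 → J6 → J7 → J3 → J4 → J2 → J1
Completion times:
  J5: C=3
  J6: C=10
  J7: C=20
  J3: C=38
  J4: C=57
  J2: C=80
  J1: C=105
Sum = 313, n = 7
Mean flow = 313/7
= 44.71


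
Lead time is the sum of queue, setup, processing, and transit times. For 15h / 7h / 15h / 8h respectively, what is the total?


Lead time = queue + setup + processing + transit
= 15 + 7 + 15 + 8
= 45 hours


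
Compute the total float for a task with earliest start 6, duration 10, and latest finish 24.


EF = ES + duration = 6 + 10 = 16
LS = LF - duration = 24 - 10 = 14
Total Float = LF - EF = 24 - 16
(or LS - ES = 14 - 6)
= 8


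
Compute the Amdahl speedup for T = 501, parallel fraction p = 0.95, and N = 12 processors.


Amdahl's law: T_p = T × ((1-p) + p/N)
= 501 × ((1-0.95) + 0.95/12)
= 501 × (0.05 + 0.0792)
= 501 × 0.1292
= 64.71
Speedup = 501/64.71
= 7.74×


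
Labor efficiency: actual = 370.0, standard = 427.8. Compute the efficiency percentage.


Efficiency = (actual / standard) × 100
= (370.0 / 427.8) × 100
= 86.5%


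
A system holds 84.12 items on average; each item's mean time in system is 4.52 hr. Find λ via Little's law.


Little's law: L = λW → λ = L / W
= 84.12 / 4.52
= 18.61 per hour


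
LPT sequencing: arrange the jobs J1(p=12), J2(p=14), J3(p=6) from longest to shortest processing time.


LPT: sort by longest processing time first
  J2: p=14
  J1: p=12
  J3: p=6
Order: J2 → J1 → J3


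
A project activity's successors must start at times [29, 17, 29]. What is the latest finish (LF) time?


LF = min of all successor start times
Successors start at: [29, 17, 29]
LF = min(29, 17, 29)
= 17


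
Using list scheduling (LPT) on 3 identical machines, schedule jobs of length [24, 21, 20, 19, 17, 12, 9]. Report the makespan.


Jobs (LPT sorted): [24, 21, 20, 19, 17, 12, 9]
Machines: 3
  J=24 → Machine 1 (load: 0+24=24)
  J=21 → Machine 2 (load: 0+21=21)
  J=20 → Machine 3 (load: 0+20=20)
  J=19 → Machine 3 (load: 20+19=39)
  J=17 → Machine 2 (load: 21+17=38)
  J=12 → Machine 1 (load: 24+12=36)
  J=9 → Machine 1 (load: 36+9=45)
Machine loads: [45, 38, 39]
Makespan = max = 45 time units


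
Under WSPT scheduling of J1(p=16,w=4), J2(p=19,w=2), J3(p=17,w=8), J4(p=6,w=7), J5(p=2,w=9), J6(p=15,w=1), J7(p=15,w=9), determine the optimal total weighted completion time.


WSPT order (by p/w): J5 → J4 → J7 → J3 → J1 → J2 → J6
  J5: C=2, w·C=9×2=18
  J4: C=8, w·C=7×8=56
  J7: C=23, w·C=9×23=207
  J3: C=40, w·C=8×40=320
  J1: C=56, w·C=4×56=224
  J2: C=75, w·C=2×75=150
  J6: C=90, w·C=1×90=90
Σ w·C = 1065
= 1065


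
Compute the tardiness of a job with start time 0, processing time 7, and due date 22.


Completion = start + processing = 0 + 7 = 7
Tardiness = max(0, C - d) = max(0, 7 - 22)
= max(0, -15)
= 0


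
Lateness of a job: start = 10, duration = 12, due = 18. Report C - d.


Completion = 10 + 12 = 22
Lateness = C - d = 22 - 18
= 4


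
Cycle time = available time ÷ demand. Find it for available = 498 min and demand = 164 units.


Cycle time = available time / demand
= 498 / 164
= 3.04 min/unit


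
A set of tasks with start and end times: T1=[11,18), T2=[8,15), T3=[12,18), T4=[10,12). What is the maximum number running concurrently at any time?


Check each time point for overlaps:
  t=11: 3 tasks active (T1, T2, T4)
Max concurrent = 3


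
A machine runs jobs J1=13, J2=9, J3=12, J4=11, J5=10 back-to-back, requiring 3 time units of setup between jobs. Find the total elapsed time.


Makespan = Σ processing + (n-1) × setup
= (13 + 9 + 12 + 11 + 10) + (5-1)×3
= 55 + 12
= 67 time units


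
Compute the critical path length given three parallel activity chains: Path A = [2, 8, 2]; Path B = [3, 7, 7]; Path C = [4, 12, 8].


Path A: 2 + 8 + 2 = 12
Path B: 3 + 7 + 7 = 17
Path C: 4 + 12 + 8 = 24
Critical path = longest = max(12, 17, 24)
= 24 (Path C)


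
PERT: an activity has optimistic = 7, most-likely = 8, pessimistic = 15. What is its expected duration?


te = (o + 4m + p) / 6
= (7 + 4×8 + 15) / 6
= (7 + 32 + 15) / 6
= 54 / 6
= 9.00


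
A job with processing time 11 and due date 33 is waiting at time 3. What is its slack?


Slack = due - current_time - processing
= 33 - 3 - 11
= 19


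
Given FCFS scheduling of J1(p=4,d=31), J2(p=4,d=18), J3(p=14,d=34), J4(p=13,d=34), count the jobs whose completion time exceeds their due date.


Completion vs due date:
  J1: C=4, d=31 → on time
  J2: C=8, d=18 → on time
  J3: C=22, d=34 → on time
  J4: C=35, d=34 → TARDY
Tardy jobs: J4
Count = 1


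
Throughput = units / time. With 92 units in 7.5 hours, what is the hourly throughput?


Throughput = units / time
= 92 / 7.5
= 12.3 units/hour


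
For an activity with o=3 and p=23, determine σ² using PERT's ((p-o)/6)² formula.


σ² = ((p - o) / 6)² = (p - o)² / 36
= (23 - 3)² / 36
= 20² / 36
= 400 / 36
= 11.1111


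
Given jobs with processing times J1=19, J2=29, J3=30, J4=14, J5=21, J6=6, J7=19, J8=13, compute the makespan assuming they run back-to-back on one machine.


Sequential makespan: sum all processing times
= 19 + 29 + 30 + 14 + 21 + 6 + 19 + 13
= 151 time units


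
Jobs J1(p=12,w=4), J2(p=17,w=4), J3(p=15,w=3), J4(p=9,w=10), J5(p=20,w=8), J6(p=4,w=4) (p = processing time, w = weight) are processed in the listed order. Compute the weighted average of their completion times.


Completion times:
  J1: C=12, w×C=4×12=48
  J2: C=29, w×C=4×29=116
  J3: C=44, w×C=3×44=132
  J4: C=53, w×C=10×53=530
  J5: C=73, w×C=8×73=584
  J6: C=77, w×C=4×77=308
Sum w×C = 1718
Sum w = 33
Weighted avg = 1718/33
= 52.06


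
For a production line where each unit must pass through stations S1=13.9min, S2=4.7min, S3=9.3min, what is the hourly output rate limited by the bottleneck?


Bottleneck = longest station time
Station times: [13.9, 4.7, 9.3]
Max = 13.9 min
Rate = 60 / 13.9
= 4.32 units/hour (bottleneck: 13.9min)


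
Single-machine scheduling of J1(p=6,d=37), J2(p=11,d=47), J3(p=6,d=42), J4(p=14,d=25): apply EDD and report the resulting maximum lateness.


EDD order: J4 → J1 → J3 → J2
Completion and lateness:
  J4: C=14, d=25, L=14-25=-11
  J1: C=20, d=37, L=20-37=-17
  J3: C=26, d=42, L=26-42=-16
  J2: C=37, d=47, L=37-47=-10
Lmax = max(-11, -17, -16, -10)
= -10


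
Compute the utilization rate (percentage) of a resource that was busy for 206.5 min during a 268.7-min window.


Utilization = busy / total × 100
= 206.5 / 268.7 × 100
= 76.9%


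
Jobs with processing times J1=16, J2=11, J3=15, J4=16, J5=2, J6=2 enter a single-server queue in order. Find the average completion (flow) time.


Completion times:
  J1: completes at 16
  J2: completes at 27
  J3: completes at 42
  J4: completes at 58
  J5: completes at 60
  J6: completes at 62
Sum = 265
Average = 265/6
= 44.17


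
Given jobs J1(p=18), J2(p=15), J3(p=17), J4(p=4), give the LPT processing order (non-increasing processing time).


LPT: sort by longest processing time first
  J1: p=18
  J3: p=17
  J2: p=15
  J4: p=4
Order: J1 → J3 → J2 → J4


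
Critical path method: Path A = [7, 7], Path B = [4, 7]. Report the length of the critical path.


Path A: 7 + 7 = 14
Path B: 4 + 7 = 11
Critical path = longest = max(14, 11)
= 14 (Path A)


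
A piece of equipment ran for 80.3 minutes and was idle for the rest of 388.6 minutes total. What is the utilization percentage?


Utilization = busy / total × 100
= 80.3 / 388.6 × 100
= 20.7%


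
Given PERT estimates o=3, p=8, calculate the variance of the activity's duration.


σ² = ((p - o) / 6)² = (p - o)² / 36
= (8 - 3)² / 36
= 5² / 36
= 25 / 36
= 0.6944


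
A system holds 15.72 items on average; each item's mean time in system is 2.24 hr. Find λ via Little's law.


Little's law: L = λW → λ = L / W
= 15.72 / 2.24
= 7.02 per hour


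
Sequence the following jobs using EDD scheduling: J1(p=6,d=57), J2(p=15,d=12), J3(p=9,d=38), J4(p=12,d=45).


EDD: sort by earliest due date
  J2: d=12, p=15
  J3: d=38, p=9
  J4: d=45, p=12
  J1: d=57, p=6
Order: J2 → J3 → J4 → J1


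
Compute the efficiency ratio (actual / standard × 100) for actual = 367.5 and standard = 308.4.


Efficiency = (actual / standard) × 100
= (367.5 / 308.4) × 100
= 119.2%


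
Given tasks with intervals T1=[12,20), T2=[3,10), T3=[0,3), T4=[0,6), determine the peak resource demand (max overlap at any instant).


Check each time point for overlaps:
  t=0: 2 tasks active (T3, T4)
Max concurrent = 2


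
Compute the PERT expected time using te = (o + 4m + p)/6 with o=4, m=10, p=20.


te = (o + 4m + p) / 6
= (4 + 4×10 + 20) / 6
= (4 + 40 + 20) / 6
= 64 / 6
= 10.67


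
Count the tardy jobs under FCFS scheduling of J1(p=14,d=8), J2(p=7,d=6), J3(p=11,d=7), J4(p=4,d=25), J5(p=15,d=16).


Completion vs due date:
  J1: C=14, d=8 → TARDY
  J2: C=21, d=6 → TARDY
  J3: C=32, d=7 → TARDY
  J4: C=36, d=25 → TARDY
  J5: C=51, d=16 → TARDY
Tardy jobs: J1, J2, J3, J4, J5
Count = 5


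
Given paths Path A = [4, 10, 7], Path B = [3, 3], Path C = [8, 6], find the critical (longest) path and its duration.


Path A: 4 + 10 + 7 = 21
Path B: 3 + 3 = 6
Path C: 8 + 6 = 14
Critical path = longest = max(21, 6, 14)
= 21 (Path A)


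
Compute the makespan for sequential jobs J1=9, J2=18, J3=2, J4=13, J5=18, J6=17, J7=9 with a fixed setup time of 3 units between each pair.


Makespan = Σ processing + (n-1) × setup
= (9 + 18 + 2 + 13 + 18 + 17 + 9) + (7-1)×3
= 86 + 18
= 104 time units


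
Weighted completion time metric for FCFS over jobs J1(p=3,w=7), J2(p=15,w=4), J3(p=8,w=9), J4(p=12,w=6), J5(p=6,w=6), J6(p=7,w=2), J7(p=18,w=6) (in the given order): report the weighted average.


Completion times:
  J1: C=3, w×C=7×3=21
  J2: C=18, w×C=4×18=72
  J3: C=26, w×C=9×26=234
  J4: C=38, w×C=6×38=228
  J5: C=44, w×C=6×44=264
  J6: C=51, w×C=2×51=102
  J7: C=69, w×C=6×69=414
Sum w×C = 1335
Sum w = 40
Weighted avg = 1335/40
= 33.38


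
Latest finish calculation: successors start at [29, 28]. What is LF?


LF = min of all successor start times
Successors start at: [29, 28]
LF = min(29, 28)
= 28


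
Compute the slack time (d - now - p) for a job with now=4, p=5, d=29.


Slack = due - current_time - processing
= 29 - 4 - 5
= 20


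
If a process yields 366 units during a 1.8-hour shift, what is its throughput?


Throughput = units / time
= 366 / 1.8
= 203.3 units/hour


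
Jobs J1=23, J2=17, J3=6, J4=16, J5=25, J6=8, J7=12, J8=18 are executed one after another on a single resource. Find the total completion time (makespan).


Sequential makespan: sum all processing times
= 23 + 17 + 6 + 16 + 25 + 8 + 12 + 18
= 125 time units


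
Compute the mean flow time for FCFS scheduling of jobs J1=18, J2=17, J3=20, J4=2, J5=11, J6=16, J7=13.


Completion times:
  J1: completes at 18
  J2: completes at 35
  J3: completes at 55
  J4: completes at 57
  J5: completes at 68
  J6: completes at 84
  J7: completes at 97
Sum = 414
Average = 414/7
= 59.14


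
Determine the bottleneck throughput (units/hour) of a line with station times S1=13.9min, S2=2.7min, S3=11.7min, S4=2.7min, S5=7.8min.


Bottleneck = longest station time
Station times: [13.9, 2.7, 11.7, 2.7, 7.8]
Max = 13.9 min
Rate = 60 / 13.9
= 4.32 units/hour (bottleneck: 13.9min)


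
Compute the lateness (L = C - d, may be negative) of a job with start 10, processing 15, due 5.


Completion = 10 + 15 = 25
Lateness = C - d = 25 - 5
= 20


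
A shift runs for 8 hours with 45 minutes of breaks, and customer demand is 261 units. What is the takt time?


Available = 8×60 - 45 = 435 min
Takt time = 435 / 261
= 1.67 min/unit


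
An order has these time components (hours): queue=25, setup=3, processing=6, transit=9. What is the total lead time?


Lead time = queue + setup + processing + transit
= 25 + 3 + 6 + 9
= 43 hours


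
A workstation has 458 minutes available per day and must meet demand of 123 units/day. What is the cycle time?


Cycle time = available time / demand
= 458 / 123
= 3.72 min/unit


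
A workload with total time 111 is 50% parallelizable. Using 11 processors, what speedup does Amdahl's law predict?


Amdahl's law: T_p = T × ((1-p) + p/N)
= 111 × ((1-0.5) + 0.5/11)
= 111 × (0.50 + 0.0455)
= 111 × 0.5455
= 60.55
Speedup = 111/60.55
= 1.83×


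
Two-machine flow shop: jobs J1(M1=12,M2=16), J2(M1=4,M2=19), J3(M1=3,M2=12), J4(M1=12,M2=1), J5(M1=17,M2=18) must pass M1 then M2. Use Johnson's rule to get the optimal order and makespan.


Johnson's rule:
Group 1 (M1≤M2, sort by M1): ['J3', 'J2', 'J1', 'J5']
Group 2 (M1>M2, sort desc M2): ['J4']
Sequence: J3 → J2 → J1 → J5 → J4
Makespan calculation:
  J3: M1 done=3, M2 done=15
  J2: M1 done=7, M2 done=34
  J1: M1 done=19, M2 done=50
  J5: M1 done=36, M2 done=68
  J4: M1 done=48, M2 done=69
= Sequence: J3 → J2 → J1 → J5 → J4, Makespan: 69


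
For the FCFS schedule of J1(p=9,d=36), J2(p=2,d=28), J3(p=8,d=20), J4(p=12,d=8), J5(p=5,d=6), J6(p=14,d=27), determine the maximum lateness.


Lateness per job (L = C - d):
  J1: C=9, d=36, L=-27
  J2: C=11, d=28, L=-17
  J3: C=19, d=20, L=-1
  J4: C=31, d=8, L=23
  J5: C=36, d=6, L=30
  J6: C=50, d=27, L=23
Lmax = max(-27, -17, -1, 23, 30, 23)
= 30


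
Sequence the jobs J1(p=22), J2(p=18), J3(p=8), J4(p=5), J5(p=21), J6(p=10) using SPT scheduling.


SPT: sort by shortest processing time
  J4: p=5
  J3: p=8
  J6: p=10
  J2: p=18
  J5: p=21
  J1: p=22
Order: J4 → J3 → J6 → J2 → J5 → J1


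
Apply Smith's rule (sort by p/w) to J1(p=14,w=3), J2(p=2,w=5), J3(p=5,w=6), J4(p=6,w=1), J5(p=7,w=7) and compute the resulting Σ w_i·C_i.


WSPT order (by p/w): J2 → J3 → J5 → J1 → J4
  J2: C=2, w·C=5×2=10
  J3: C=7, w·C=6×7=42
  J5: C=14, w·C=7×14=98
  J1: C=28, w·C=3×28=84
  J4: C=34, w·C=1×34=34
Σ w·C = 268
= 268


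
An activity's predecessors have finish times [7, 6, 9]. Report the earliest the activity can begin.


ES = max of all predecessor completion times
Predecessors: [7, 6, 9]
ES = max(7, 6, 9)
= 9


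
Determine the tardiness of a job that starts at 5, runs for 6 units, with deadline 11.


Completion = start + processing = 5 + 6 = 11
Tardiness = max(0, C - d) = max(0, 11 - 11)
= max(0, 0)
= 0


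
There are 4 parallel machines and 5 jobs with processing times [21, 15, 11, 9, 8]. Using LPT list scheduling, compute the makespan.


Jobs (LPT sorted): [21, 15, 11, 9, 8]
Machines: 4
  J=21 → Machine 1 (load: 0+21=21)
  J=15 → Machine 2 (load: 0+15=15)
  J=11 → Machine 3 (load: 0+11=11)
  J=9 → Machine 4 (load: 0+9=9)
  J=8 → Machine 4 (load: 9+8=17)
Machine loads: [21, 15, 11, 17]
Makespan = max = 21 time units


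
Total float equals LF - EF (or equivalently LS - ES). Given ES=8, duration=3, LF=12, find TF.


EF = ES + duration = 8 + 3 = 11
LS = LF - duration = 12 - 3 = 9
Total Float = LF - EF = 12 - 11
(or LS - ES = 9 - 8)
= 1


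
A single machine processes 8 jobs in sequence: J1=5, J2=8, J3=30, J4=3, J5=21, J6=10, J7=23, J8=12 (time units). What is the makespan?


Sequential makespan: sum all processing times
= 5 + 8 + 30 + 3 + 21 + 10 + 23 + 12
= 112 time units


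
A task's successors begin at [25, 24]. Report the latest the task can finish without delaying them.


LF = min of all successor start times
Successors start at: [25, 24]
LF = min(25, 24)
= 24


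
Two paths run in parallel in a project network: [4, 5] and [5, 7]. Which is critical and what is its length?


Path A: 4 + 5 = 9
Path B: 5 + 7 = 12
Critical path = longest = max(9, 12)
= 12 (Path B)


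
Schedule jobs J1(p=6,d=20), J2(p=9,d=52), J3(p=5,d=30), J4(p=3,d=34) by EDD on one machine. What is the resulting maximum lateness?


EDD order: J1 → J3 → J4 → J2
Completion and lateness:
  J1: C=6, d=20, L=6-20=-14
  J3: C=11, d=30, L=11-30=-19
  J4: C=14, d=34, L=14-34=-20
  J2: C=23, d=52, L=23-52=-29
Lmax = max(-14, -19, -20, -29)
= -14


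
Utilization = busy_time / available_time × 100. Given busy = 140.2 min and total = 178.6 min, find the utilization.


Utilization = busy / total × 100
= 140.2 / 178.6 × 100
= 78.5%


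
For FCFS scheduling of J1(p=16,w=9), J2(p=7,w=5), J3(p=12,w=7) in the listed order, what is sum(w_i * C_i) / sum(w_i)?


Completion times:
  J1: C=16, w×C=9×16=144
  J2: C=23, w×C=5×23=115
  J3: C=35, w×C=7×35=245
Sum w×C = 504
Sum w = 21
Weighted avg = 504/21
= 24.00


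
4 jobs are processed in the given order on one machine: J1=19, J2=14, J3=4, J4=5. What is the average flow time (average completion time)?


Completion times:
  J1: completes at 19
  J2: completes at 33
  J3: completes at 37
  J4: completes at 42
Sum = 131
Average = 131/4
= 32.75


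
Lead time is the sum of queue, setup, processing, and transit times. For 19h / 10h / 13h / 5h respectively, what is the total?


Lead time = queue + setup + processing + transit
= 19 + 10 + 13 + 5
= 47 hours


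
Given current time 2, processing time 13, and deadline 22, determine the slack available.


Slack = due - current_time - processing
= 22 - 2 - 13
= 7


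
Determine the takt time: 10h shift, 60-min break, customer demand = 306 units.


Available = 10×60 - 60 = 540 min
Takt time = 540 / 306
= 1.76 min/unit


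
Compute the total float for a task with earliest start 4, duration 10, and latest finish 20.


EF = ES + duration = 4 + 10 = 14
LS = LF - duration = 20 - 10 = 10
Total Float = LF - EF = 20 - 14
(or LS - ES = 10 - 4)
= 6


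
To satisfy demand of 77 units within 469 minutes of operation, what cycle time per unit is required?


Cycle time = available time / demand
= 469 / 77
= 6.09 min/unit


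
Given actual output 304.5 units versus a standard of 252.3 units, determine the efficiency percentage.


Efficiency = (actual / standard) × 100
= (304.5 / 252.3) × 100
= 120.7%


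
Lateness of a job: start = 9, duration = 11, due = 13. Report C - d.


Completion = 9 + 11 = 20
Lateness = C - d = 20 - 13
= 7


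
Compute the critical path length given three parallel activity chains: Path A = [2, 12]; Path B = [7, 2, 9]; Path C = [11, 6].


Path A: 2 + 12 = 14
Path B: 7 + 2 + 9 = 18
Path C: 11 + 6 = 17
Critical path = longest = max(14, 18, 17)
= 18 (Path B)


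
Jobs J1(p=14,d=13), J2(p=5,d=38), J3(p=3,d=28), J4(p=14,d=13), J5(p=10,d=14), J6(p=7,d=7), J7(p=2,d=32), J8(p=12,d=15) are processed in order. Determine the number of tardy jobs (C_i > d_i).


Completion vs due date:
  J1: C=14, d=13 → TARDY
  J2: C=19, d=38 → on time
  J3: C=22, d=28 → on time
  J4: C=36, d=13 → TARDY
  J5: C=46, d=14 → TARDY
  J6: C=53, d=7 → TARDY
  J7: C=55, d=32 → TARDY
  J8: C=67, d=15 → TARDY
Tardy jobs: J1, J4, J5, J6, J7, J8
Count = 6


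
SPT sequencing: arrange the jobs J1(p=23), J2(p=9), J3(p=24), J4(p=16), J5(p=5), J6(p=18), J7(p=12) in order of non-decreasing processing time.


SPT: sort by shortest processing time
  J5: p=5
  J2: p=9
  J7: p=12
  J4: p=16
  J6: p=18
  J1: p=23
  J3: p=24
Order: J5 → J2 → J7 → J4 → J6 → J1 → J3


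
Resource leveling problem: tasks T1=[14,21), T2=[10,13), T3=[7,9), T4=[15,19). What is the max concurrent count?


Check each time point for overlaps:
  t=15: 2 tasks active (T1, T4)
Max concurrent = 2


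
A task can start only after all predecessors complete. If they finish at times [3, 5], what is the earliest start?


ES = max of all predecessor completion times
Predecessors: [3, 5]
ES = max(3, 5)
= 5


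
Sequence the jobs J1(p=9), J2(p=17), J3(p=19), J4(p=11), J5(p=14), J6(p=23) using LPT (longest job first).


LPT: sort by longest processing time first
  J6: p=23
  J3: p=19
  J2: p=17
  J5: p=14
  J4: p=11
  J1: p=9
Order: J6 → J3 → J2 → J5 → J4 → J1


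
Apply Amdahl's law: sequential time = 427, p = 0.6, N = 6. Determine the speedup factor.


Amdahl's law: T_p = T × ((1-p) + p/N)
= 427 × ((1-0.6) + 0.6/6)
= 427 × (0.40 + 0.1000)
= 427 × 0.5000
= 213.50
Speedup = 427/213.50
= 2.00×


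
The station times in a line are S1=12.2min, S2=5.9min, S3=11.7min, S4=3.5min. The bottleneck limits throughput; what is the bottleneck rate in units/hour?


Bottleneck = longest station time
Station times: [12.2, 5.9, 11.7, 3.5]
Max = 12.2 min
Rate = 60 / 12.2
= 4.92 units/hour (bottleneck: 12.2min)


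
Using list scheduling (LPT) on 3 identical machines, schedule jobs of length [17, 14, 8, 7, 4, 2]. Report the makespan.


Jobs (LPT sorted): [17, 14, 8, 7, 4, 2]
Machines: 3
  J=17 → Machine 1 (load: 0+17=17)
  J=14 → Machine 2 (load: 0+14=14)
  J=8 → Machine 3 (load: 0+8=8)
  J=7 → Machine 3 (load: 8+7=15)
  J=4 → Machine 2 (load: 14+4=18)
  J=2 → Machine 3 (load: 15+2=17)
Machine loads: [17, 18, 17]
Makespan = max = 18 time units


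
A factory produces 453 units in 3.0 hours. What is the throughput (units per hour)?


Throughput = units / time
= 453 / 3.0
= 151.0 units/hour


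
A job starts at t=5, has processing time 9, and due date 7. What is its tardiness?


Completion = start + processing = 5 + 9 = 14
Tardiness = max(0, C - d) = max(0, 14 - 7)
= max(0, 7)
= 7


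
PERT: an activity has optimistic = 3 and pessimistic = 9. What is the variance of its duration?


σ² = ((p - o) / 6)² = (p - o)² / 36
= (9 - 3)² / 36
= 6² / 36
= 36 / 36
= 1.0000


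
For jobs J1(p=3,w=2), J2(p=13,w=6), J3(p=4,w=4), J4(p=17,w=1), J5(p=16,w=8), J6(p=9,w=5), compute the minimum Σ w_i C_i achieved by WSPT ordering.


WSPT order (by p/w): J3 → J1 → J6 → J5 → J2 → J4
  J3: C=4, w·C=4×4=16
  J1: C=7, w·C=2×7=14
  J6: C=16, w·C=5×16=80
  J5: C=32, w·C=8×32=256
  J2: C=45, w·C=6×45=270
  J4: C=62, w·C=1×62=62
Σ w·C = 698
= 698


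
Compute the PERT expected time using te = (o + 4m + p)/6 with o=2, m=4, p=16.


te = (o + 4m + p) / 6
= (2 + 4×4 + 16) / 6
= (2 + 16 + 16) / 6
= 34 / 6
= 5.67


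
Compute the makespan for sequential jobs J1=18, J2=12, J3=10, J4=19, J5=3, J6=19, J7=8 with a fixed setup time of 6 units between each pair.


Makespan = Σ processing + (n-1) × setup
= (18 + 12 + 10 + 19 + 3 + 19 + 8) + (7-1)×6
= 89 + 36
= 125 time units


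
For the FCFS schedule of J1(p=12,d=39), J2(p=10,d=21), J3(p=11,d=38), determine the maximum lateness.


Lateness per job (L = C - d):
  J1: C=12, d=39, L=-27
  J2: C=22, d=21, L=1
  J3: C=33, d=38, L=-5
Lmax = max(-27, 1, -5)
= 1


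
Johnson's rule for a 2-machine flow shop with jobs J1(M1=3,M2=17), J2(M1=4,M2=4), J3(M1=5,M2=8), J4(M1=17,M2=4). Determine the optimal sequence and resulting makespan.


Johnson's rule:
Group 1 (M1≤M2, sort by M1): ['J1', 'J2', 'J3']
Group 2 (M1>M2, sort desc M2): ['J4']
Sequence: J1 → J2 → J3 → J4
Makespan calculation:
  J1: M1 done=3, M2 done=20
  J2: M1 done=7, M2 done=24
  J3: M1 done=12, M2 done=32
  J4: M1 done=29, M2 done=36
= Sequence: J1 → J2 → J3 → J4, Makespan: 36


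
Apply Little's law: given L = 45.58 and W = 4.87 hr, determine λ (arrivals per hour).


Little's law: L = λW → λ = L / W
= 45.58 / 4.87
= 9.36 per hour


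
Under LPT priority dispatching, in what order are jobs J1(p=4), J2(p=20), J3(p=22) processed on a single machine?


LPT: sort by longest processing time first
  J3: p=22
  J2: p=20
  J1: p=4
Order: J3 → J2 → J1


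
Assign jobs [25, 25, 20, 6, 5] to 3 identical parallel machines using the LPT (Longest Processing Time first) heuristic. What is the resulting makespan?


Jobs (LPT sorted): [25, 25, 20, 6, 5]
Machines: 3
  J=25 → Machine 1 (load: 0+25=25)
  J=25 → Machine 2 (load: 0+25=25)
  J=20 → Machine 3 (load: 0+20=20)
  J=6 → Machine 3 (load: 20+6=26)
  J=5 → Machine 1 (load: 25+5=30)
Machine loads: [30, 25, 26]
Makespan = max = 30 time units


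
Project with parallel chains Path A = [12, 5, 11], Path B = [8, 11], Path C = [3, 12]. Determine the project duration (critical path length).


Path A: 12 + 5 + 11 = 28
Path B: 8 + 11 = 19
Path C: 3 + 12 = 15
Critical path = longest = max(28, 19, 15)
= 28 (Path A)


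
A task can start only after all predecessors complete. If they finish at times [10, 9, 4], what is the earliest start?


ES = max of all predecessor completion times
Predecessors: [10, 9, 4]
ES = max(10, 9, 4)
= 10


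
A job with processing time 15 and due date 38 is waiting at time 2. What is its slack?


Slack = due - current_time - processing
= 38 - 2 - 15
= 21


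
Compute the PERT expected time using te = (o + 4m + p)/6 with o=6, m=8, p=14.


te = (o + 4m + p) / 6
= (6 + 4×8 + 14) / 6
= (6 + 32 + 14) / 6
= 52 / 6
= 8.67


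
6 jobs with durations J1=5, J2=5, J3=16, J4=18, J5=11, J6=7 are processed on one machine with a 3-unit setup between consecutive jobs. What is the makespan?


Makespan = Σ processing + (n-1) × setup
= (5 + 5 + 16 + 18 + 11 + 7) + (6-1)×3
= 62 + 15
= 77 time units


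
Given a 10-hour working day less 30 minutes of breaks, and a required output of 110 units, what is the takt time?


Available = 10×60 - 30 = 570 min
Takt time = 570 / 110
= 5.18 min/unit


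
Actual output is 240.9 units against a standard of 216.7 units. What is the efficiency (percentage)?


Efficiency = (actual / standard) × 100
= (240.9 / 216.7) × 100
= 111.2%


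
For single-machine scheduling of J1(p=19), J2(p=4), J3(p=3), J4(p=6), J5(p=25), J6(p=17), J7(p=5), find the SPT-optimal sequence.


SPT: sort by shortest processing time
  J3: p=3
  J2: p=4
  J7: p=5
  J4: p=6
  J6: p=17
  J1: p=19
  J5: p=25
Order: J3 → J2 → J7 → J4 → J6 → J1 → J5
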